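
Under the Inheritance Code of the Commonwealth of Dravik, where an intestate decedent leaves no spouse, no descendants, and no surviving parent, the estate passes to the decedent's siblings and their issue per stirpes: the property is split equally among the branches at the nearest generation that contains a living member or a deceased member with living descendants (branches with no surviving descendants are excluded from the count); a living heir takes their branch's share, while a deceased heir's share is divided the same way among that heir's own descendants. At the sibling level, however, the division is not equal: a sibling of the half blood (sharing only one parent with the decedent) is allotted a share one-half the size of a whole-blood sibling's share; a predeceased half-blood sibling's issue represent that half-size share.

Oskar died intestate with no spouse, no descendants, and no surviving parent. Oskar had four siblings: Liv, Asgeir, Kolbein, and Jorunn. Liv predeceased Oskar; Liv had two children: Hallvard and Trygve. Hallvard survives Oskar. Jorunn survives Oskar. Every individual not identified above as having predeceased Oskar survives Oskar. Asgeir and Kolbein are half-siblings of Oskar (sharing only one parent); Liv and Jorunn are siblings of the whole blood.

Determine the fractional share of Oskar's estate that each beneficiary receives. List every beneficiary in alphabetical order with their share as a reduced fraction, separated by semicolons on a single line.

Asgeir 1/6; Hallvard 1/6; Jorunn 1/3; Kolbein 1/6; Trygve 1/6

No spouse, descendants, or parent survives, so the estate passes to Oskar's siblings per stirpes.
Half-blood siblings count for one-half the weight of whole-blood siblings at the initial division.
Dividing 1 in proportion to weights (total weight 3): Liv (weight 1) → 1/3; Asgeir (weight 1/2) → 1/6; Kolbein (weight 1/2) → 1/6; Jorunn (weight 1) → 1/3.
Liv predeceased; the 1/3 allotted to Liv's branch passes to Liv's issue by representation.
The 1/3 is divided into 2 equal shares of 1/6 among Hallvard, Trygve.
Hallvard is living and takes 1/6.
Trygve is living and takes 1/6.
Asgeir is living and takes 1/6.
Kolbein is living and takes 1/6.
Jorunn is living and takes 1/3.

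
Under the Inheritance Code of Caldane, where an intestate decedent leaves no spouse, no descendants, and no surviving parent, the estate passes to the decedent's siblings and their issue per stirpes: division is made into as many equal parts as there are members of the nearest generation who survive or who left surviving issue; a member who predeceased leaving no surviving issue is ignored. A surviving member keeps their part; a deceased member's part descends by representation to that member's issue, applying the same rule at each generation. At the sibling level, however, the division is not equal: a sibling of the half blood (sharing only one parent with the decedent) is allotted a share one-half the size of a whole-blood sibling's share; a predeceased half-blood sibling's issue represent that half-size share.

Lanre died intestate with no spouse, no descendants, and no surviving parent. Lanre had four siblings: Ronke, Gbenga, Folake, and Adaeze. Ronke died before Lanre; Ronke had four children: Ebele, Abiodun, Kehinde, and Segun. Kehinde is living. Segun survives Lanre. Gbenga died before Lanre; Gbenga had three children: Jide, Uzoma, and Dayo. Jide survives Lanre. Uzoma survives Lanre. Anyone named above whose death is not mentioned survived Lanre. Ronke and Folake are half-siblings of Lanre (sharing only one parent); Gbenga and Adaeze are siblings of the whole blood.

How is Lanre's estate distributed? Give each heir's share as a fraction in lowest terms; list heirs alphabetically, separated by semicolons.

No spouse, descendants, or parent survives, so the estate passes to Lanre's siblings per stirpes.
Half-blood siblings count for one-half the weight of whole-blood siblings at the initial division.
Dividing 1 in proportion to weights (total weight 3): Ronke (weight 1/2) → 1/6; Gbenga (weight 1) → 1/3; Folake (weight 1/2) → 1/6; Adaeze (weight 1) → 1/3.
Ronke predeceased; the 1/6 allotted to Ronke's branch passes to Ronke's issue by representation.
The 1/6 is divided into 4 equal shares of 1/24 among Ebele, Abiodun, Kehinde, Segun.
Ebele is living and takes 1/24.
Abiodun is living and takes 1/24.
Kehinde is living and takes 1/24.
Segun is living and takes 1/24.
Gbenga predeceased; the 1/3 allotted to Gbenga's branch passes to Gbenga's issue by representation.
The 1/3 is divided into 3 equal shares of 1/9 among Jide, Uzoma, Dayo.
Jide is living and takes 1/9.
Uzoma is living and takes 1/9.
Dayo is living and takes 1/9.
Folake is living and takes 1/6.
Adaeze is living and takes 1/3.

Abiodun 1/24; Adaeze 1/3; Dayo 1/9; Ebele 1/24; Folake 1/6; Jide 1/9; Kehinde 1/24; Segun 1/24; Uzoma 1/9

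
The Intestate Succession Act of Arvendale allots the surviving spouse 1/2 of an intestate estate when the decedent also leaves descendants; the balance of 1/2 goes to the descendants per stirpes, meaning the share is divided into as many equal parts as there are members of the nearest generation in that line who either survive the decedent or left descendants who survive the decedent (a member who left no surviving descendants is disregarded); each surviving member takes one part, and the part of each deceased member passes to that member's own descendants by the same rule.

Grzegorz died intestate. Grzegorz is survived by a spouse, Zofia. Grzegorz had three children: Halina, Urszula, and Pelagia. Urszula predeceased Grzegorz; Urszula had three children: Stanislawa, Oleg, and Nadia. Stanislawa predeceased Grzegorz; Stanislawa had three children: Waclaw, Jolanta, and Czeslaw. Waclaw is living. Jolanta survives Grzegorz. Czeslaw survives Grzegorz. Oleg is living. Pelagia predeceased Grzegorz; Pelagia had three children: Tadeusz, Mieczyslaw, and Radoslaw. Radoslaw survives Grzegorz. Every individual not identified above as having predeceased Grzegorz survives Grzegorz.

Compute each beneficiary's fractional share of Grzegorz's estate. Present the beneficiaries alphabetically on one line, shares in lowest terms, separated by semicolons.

Czeslaw 1/54; Halina 1/6; Jolanta 1/54; Mieczyslaw 1/18; Nadia 1/18; Oleg 1/18; Radoslaw 1/18; Tadeusz 1/18; Waclaw 1/54; Zofia 1/2

Zofia, as surviving spouse, takes 1/2.
The remaining 1/2 passes to Grzegorz's descendants per stirpes.
The 1/2 is divided into 3 equal shares of 1/6 among Halina, Urszula, Pelagia.
Halina is living and takes 1/6.
Urszula predeceased; the 1/6 allotted to Urszula's branch passes to Urszula's issue by representation.
The 1/6 is divided into 3 equal shares of 1/18 among Stanislawa, Oleg, Nadia.
Stanislawa predeceased; the 1/18 allotted to Stanislawa's branch passes to Stanislawa's issue by representation.
The 1/18 is divided into 3 equal shares of 1/54 among Waclaw, Jolanta, Czeslaw.
Waclaw is living and takes 1/54.
Jolanta is living and takes 1/54.
Czeslaw is living and takes 1/54.
Oleg is living and takes 1/18.
Nadia is living and takes 1/18.
Pelagia predeceased; the 1/6 allotted to Pelagia's branch passes to Pelagia's issue by representation.
The 1/6 is divided into 3 equal shares of 1/18 among Tadeusz, Mieczyslaw, Radoslaw.
Tadeusz is living and takes 1/18.
Mieczyslaw is living and takes 1/18.
Radoslaw is living and takes 1/18.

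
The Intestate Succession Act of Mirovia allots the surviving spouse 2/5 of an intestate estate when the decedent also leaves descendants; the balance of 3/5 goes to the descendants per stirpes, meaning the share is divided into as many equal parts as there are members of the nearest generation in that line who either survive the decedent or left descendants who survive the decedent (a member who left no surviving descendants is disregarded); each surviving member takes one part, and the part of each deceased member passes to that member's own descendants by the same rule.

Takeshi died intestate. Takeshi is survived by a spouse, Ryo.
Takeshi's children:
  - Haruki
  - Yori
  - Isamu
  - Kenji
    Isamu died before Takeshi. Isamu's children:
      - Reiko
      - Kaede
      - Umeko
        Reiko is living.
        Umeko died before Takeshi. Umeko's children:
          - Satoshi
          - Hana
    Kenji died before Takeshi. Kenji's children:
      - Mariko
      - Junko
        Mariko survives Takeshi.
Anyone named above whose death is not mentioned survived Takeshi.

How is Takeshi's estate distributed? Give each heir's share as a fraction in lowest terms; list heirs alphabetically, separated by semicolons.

Hana 1/40; Haruki 3/20; Junko 3/40; Kaede 1/20; Mariko 3/40; Reiko 1/20; Ryo 2/5; Satoshi 1/40; Yori 3/20

Ryo, as surviving spouse, takes 2/5.
The remaining 3/5 passes to Takeshi's descendants per stirpes.
The 3/5 is divided into 4 equal shares of 3/20 among Haruki, Yori, Isamu, Kenji.
Haruki is living and takes 3/20.
Yori is living and takes 3/20.
Isamu predeceased; the 3/20 allotted to Isamu's branch passes to Isamu's issue by representation.
The 3/20 is divided into 3 equal shares of 1/20 among Reiko, Kaede, Umeko.
Reiko is living and takes 1/20.
Kaede is living and takes 1/20.
Umeko predeceased; the 1/20 allotted to Umeko's branch passes to Umeko's issue by representation.
The 1/20 is divided into 2 equal shares of 1/40 among Satoshi, Hana.
Satoshi is living and takes 1/40.
Hana is living and takes 1/40.
Kenji predeceased; the 3/20 allotted to Kenji's branch passes to Kenji's issue by representation.
The 3/20 is divided into 2 equal shares of 3/40 among Mariko, Junko.
Mariko is living and takes 3/40.
Junko is living and takes 3/40.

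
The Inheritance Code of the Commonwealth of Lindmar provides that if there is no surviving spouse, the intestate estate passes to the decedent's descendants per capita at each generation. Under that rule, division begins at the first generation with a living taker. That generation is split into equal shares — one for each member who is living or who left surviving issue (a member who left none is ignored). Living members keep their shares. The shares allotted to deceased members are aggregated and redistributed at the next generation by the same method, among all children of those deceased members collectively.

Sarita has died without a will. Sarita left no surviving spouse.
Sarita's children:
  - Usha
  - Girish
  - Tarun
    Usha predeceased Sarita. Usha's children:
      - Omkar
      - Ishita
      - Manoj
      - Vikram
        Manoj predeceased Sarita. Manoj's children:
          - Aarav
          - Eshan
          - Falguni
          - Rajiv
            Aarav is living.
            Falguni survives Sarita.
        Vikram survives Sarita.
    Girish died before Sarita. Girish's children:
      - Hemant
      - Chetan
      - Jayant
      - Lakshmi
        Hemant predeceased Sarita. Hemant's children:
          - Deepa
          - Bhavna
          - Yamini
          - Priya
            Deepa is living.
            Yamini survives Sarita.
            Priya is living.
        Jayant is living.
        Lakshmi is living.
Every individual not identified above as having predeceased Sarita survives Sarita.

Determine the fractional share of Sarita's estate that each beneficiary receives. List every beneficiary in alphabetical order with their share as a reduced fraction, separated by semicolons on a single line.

There is no surviving spouse, so the entire estate passes to Sarita's descendants per capita at each generation.
At generation 1 (Usha, Girish, Tarun) there are 3 shares of (1)/3 = 1/3 each.
Living: Tarun — each takes 1/3.
Deceased: Usha and Girish. Their combined 2/3 is pooled and carried to generation 2.
At generation 2 (Omkar, Ishita, Manoj, Vikram, Hemant, Chetan, Jayant, Lakshmi) there are 8 shares of (2/3)/8 = 1/12 each.
Living: Omkar, Ishita, Vikram, Chetan, Jayant, and Lakshmi — each takes 1/12.
Deceased: Manoj and Hemant. Their combined 1/6 is pooled and carried to generation 3.
At generation 3 (Aarav, Eshan, Falguni, Rajiv, Deepa, Bhavna, Yamini, Priya) there are 8 shares of (1/6)/8 = 1/48 each.
Living: Aarav, Eshan, Falguni, Rajiv, Deepa, Bhavna, Yamini, and Priya — each takes 1/48.

Aarav 1/48; Bhavna 1/48; Chetan 1/12; Deepa 1/48; Eshan 1/48; Falguni 1/48; Ishita 1/12; Jayant 1/12; Lakshmi 1/12; Omkar 1/12; Priya 1/48; Rajiv 1/48; Tarun 1/3; Vikram 1/12; Yamini 1/48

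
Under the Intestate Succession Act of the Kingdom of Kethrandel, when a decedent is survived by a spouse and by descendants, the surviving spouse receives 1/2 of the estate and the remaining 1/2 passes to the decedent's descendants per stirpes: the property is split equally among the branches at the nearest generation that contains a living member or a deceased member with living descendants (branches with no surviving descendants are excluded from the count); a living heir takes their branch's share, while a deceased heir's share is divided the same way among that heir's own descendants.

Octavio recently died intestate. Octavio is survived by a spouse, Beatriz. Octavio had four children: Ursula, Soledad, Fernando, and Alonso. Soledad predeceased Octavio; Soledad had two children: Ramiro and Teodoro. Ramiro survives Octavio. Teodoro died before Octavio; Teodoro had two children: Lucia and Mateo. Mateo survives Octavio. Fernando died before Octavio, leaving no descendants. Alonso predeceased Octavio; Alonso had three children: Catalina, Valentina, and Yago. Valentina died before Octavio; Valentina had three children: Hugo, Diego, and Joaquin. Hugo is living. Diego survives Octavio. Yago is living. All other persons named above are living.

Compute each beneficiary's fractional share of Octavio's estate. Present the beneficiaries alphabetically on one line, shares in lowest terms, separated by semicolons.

Beatriz, as surviving spouse, takes 1/2.
The remaining 1/2 passes to Octavio's descendants per stirpes.
Fernando left no surviving issue, so that branch lapses and is disregarded.
The 1/2 is divided into 3 equal shares of 1/6 among Ursula, Soledad, Alonso.
Ursula is living and takes 1/6.
Soledad predeceased; the 1/6 allotted to Soledad's branch passes to Soledad's issue by representation.
The 1/6 is divided into 2 equal shares of 1/12 among Ramiro, Teodoro.
Ramiro is living and takes 1/12.
Teodoro predeceased; the 1/12 allotted to Teodoro's branch passes to Teodoro's issue by representation.
The 1/12 is divided into 2 equal shares of 1/24 among Lucia, Mateo.
Lucia is living and takes 1/24.
Mateo is living and takes 1/24.
Alonso predeceased; the 1/6 allotted to Alonso's branch passes to Alonso's issue by representation.
The 1/6 is divided into 3 equal shares of 1/18 among Catalina, Valentina, Yago.
Catalina is living and takes 1/18.
Valentina predeceased; the 1/18 allotted to Valentina's branch passes to Valentina's issue by representation.
The 1/18 is divided into 3 equal shares of 1/54 among Hugo, Diego, Joaquin.
Hugo is living and takes 1/54.
Diego is living and takes 1/54.
Joaquin is living and takes 1/54.
Yago is living and takes 1/18.

Beatriz 1/2; Catalina 1/18; Diego 1/54; Hugo 1/54; Joaquin 1/54; Lucia 1/24; Mateo 1/24; Ramiro 1/12; Ursula 1/6; Yago 1/18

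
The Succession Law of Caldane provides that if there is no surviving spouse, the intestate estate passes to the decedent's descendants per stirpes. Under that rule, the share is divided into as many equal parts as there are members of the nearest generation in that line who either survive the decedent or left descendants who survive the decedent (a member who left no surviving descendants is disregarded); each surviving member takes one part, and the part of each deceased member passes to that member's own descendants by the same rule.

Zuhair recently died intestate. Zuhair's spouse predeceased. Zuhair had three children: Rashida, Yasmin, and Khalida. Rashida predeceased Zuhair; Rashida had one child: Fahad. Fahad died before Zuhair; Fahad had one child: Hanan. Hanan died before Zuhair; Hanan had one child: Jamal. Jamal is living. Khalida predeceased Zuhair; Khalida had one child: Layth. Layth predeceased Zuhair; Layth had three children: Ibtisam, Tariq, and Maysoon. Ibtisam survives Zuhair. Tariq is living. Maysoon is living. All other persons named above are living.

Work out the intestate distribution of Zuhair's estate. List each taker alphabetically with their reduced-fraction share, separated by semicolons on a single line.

There is no surviving spouse, so the entire estate passes to Zuhair's descendants per stirpes.
The estate is divided into 3 equal shares of 1/3 among Rashida, Yasmin, Khalida.
Rashida predeceased; the 1/3 allotted to Rashida's branch passes to Rashida's issue by representation.
Fahad's line is the sole branch at this level, so the full 1/3 passes to Fahad's issue by representation.
Hanan's line is the sole branch at this level, so the full 1/3 passes to Hanan's issue by representation.
Jamal is the sole taker at this level and receives the full 1/3.
Yasmin is living and takes 1/3.
Khalida predeceased; the 1/3 allotted to Khalida's branch passes to Khalida's issue by representation.
Layth's line is the sole branch at this level, so the full 1/3 passes to Layth's issue by representation.
The 1/3 is divided into 3 equal shares of 1/9 among Ibtisam, Tariq, Maysoon.
Ibtisam is living and takes 1/9.
Tariq is living and takes 1/9.
Maysoon is living and takes 1/9.

Ibtisam 1/9; Jamal 1/3; Maysoon 1/9; Tariq 1/9; Yasmin 1/3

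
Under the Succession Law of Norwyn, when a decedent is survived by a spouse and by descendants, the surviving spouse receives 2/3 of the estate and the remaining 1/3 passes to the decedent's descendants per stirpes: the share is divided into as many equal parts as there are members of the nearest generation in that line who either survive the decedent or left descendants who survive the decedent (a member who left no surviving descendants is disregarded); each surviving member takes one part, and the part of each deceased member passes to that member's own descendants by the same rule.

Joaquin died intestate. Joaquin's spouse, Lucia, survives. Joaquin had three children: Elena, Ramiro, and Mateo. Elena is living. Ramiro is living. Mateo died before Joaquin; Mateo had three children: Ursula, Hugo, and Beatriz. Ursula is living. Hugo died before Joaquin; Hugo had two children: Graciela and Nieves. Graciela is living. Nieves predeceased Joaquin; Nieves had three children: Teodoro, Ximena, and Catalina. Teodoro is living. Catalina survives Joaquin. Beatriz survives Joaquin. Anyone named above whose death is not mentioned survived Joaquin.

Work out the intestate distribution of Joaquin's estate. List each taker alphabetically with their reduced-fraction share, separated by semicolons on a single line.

Lucia, as surviving spouse, takes 2/3.
The remaining 1/3 passes to Joaquin's descendants per stirpes.
The 1/3 is divided into 3 equal shares of 1/9 among Elena, Ramiro, Mateo.
Elena is living and takes 1/9.
Ramiro is living and takes 1/9.
Mateo predeceased; the 1/9 allotted to Mateo's branch passes to Mateo's issue by representation.
The 1/9 is divided into 3 equal shares of 1/27 among Ursula, Hugo, Beatriz.
Ursula is living and takes 1/27.
Hugo predeceased; the 1/27 allotted to Hugo's branch passes to Hugo's issue by representation.
The 1/27 is divided into 2 equal shares of 1/54 among Graciela, Nieves.
Graciela is living and takes 1/54.
Nieves predeceased; the 1/54 allotted to Nieves's branch passes to Nieves's issue by representation.
The 1/54 is divided into 3 equal shares of 1/162 among Teodoro, Ximena, Catalina.
Teodoro is living and takes 1/162.
Ximena is living and takes 1/162.
Catalina is living and takes 1/162.
Beatriz is living and takes 1/27.

Beatriz 1/27; Catalina 1/162; Elena 1/9; Graciela 1/54; Lucia 2/3; Ramiro 1/9; Teodoro 1/162; Ursula 1/27; Ximena 1/162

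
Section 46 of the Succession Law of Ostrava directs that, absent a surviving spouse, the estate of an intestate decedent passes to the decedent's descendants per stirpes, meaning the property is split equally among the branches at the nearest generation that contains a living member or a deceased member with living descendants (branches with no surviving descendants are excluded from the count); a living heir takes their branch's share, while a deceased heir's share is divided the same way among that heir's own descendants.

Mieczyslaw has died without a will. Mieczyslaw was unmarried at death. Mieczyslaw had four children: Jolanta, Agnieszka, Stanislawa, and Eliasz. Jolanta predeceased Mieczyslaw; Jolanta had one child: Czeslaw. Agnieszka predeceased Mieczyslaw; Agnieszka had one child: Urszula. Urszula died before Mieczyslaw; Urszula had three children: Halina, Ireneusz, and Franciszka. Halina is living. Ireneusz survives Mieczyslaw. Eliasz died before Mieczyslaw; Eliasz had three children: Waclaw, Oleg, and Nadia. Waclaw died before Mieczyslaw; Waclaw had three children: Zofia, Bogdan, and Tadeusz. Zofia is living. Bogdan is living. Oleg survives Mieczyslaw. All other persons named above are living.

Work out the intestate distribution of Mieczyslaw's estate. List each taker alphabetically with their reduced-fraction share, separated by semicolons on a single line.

There is no surviving spouse, so the entire estate passes to Mieczyslaw's descendants per stirpes.
The estate is divided into 4 equal shares of 1/4 among Jolanta, Agnieszka, Stanislawa, Eliasz.
Jolanta predeceased; the 1/4 allotted to Jolanta's branch passes to Jolanta's issue by representation.
Czeslaw is the sole taker at this level and receives the full 1/4.
Agnieszka predeceased; the 1/4 allotted to Agnieszka's branch passes to Agnieszka's issue by representation.
Urszula's line is the sole branch at this level, so the full 1/4 passes to Urszula's issue by representation.
The 1/4 is divided into 3 equal shares of 1/12 among Halina, Ireneusz, Franciszka.
Halina is living and takes 1/12.
Ireneusz is living and takes 1/12.
Franciszka is living and takes 1/12.
Stanislawa is living and takes 1/4.
Eliasz predeceased; the 1/4 allotted to Eliasz's branch passes to Eliasz's issue by representation.
The 1/4 is divided into 3 equal shares of 1/12 among Waclaw, Oleg, Nadia.
Waclaw predeceased; the 1/12 allotted to Waclaw's branch passes to Waclaw's issue by representation.
The 1/12 is divided into 3 equal shares of 1/36 among Zofia, Bogdan, Tadeusz.
Zofia is living and takes 1/36.
Bogdan is living and takes 1/36.
Tadeusz is living and takes 1/36.
Oleg is living and takes 1/12.
Nadia is living and takes 1/12.

Bogdan 1/36; Czeslaw 1/4; Franciszka 1/12; Halina 1/12; Ireneusz 1/12; Nadia 1/12; Oleg 1/12; Stanislawa 1/4; Tadeusz 1/36; Zofia 1/36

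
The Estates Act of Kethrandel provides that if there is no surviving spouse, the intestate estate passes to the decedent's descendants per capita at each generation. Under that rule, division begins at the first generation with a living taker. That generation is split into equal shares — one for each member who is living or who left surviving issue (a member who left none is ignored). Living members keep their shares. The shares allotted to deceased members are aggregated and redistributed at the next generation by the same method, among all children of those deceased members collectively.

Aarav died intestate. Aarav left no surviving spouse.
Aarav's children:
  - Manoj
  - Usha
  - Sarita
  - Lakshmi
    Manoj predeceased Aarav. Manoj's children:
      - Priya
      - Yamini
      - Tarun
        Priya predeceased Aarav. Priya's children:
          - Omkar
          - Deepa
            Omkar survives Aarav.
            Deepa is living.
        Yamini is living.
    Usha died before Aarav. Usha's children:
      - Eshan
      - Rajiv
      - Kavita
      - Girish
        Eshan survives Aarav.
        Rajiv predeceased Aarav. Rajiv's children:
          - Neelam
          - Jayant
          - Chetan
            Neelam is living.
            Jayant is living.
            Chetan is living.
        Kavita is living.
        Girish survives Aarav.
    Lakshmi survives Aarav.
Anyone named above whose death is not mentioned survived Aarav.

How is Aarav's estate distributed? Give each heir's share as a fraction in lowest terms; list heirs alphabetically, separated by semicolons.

There is no surviving spouse, so the entire estate passes to Aarav's descendants per capita at each generation.
At generation 1 (Manoj, Usha, Sarita, Lakshmi) there are 4 shares of (1)/4 = 1/4 each.
Living: Sarita and Lakshmi — each takes 1/4.
Deceased: Manoj and Usha. Their combined 1/2 is pooled and carried to generation 2.
At generation 2 (Priya, Yamini, Tarun, Eshan, Rajiv, Kavita, Girish) there are 7 shares of (1/2)/7 = 1/14 each.
Living: Yamini, Tarun, Eshan, Kavita, and Girish — each takes 1/14.
Deceased: Priya and Rajiv. Their combined 1/7 is pooled and carried to generation 3.
At generation 3 (Omkar, Deepa, Neelam, Jayant, Chetan) there are 5 shares of (1/7)/5 = 1/35 each.
Living: Omkar, Deepa, Neelam, Jayant, and Chetan — each takes 1/35.

Chetan 1/35; Deepa 1/35; Eshan 1/14; Girish 1/14; Jayant 1/35; Kavita 1/14; Lakshmi 1/4; Neelam 1/35; Omkar 1/35; Sarita 1/4; Tarun 1/14; Yamini 1/14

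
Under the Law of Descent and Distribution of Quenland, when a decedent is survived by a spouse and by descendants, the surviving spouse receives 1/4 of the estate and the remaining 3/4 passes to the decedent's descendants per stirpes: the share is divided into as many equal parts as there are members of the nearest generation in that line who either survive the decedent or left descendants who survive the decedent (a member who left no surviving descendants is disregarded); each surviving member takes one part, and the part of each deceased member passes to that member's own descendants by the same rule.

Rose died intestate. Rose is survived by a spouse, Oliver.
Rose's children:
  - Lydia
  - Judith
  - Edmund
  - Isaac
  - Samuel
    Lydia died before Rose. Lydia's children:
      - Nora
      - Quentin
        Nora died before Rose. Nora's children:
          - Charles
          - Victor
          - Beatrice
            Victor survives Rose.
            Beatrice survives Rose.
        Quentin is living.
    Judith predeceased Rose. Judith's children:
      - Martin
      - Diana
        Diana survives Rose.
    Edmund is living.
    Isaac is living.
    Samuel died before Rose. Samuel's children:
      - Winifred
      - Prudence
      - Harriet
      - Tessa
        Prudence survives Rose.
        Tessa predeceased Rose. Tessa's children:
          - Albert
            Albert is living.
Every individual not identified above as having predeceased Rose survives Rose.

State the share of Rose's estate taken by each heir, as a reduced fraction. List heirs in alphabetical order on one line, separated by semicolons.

Albert 3/80; Beatrice 1/40; Charles 1/40; Diana 3/40; Edmund 3/20; Harriet 3/80; Isaac 3/20; Martin 3/40; Oliver 1/4; Prudence 3/80; Quentin 3/40; Victor 1/40; Winifred 3/80

Oliver, as surviving spouse, takes 1/4.
The remaining 3/4 passes to Rose's descendants per stirpes.
The 3/4 is divided into 5 equal shares of 3/20 among Lydia, Judith, Edmund, Isaac, Samuel.
Lydia predeceased; the 3/20 allotted to Lydia's branch passes to Lydia's issue by representation.
The 3/20 is divided into 2 equal shares of 3/40 among Nora, Quentin.
Nora predeceased; the 3/40 allotted to Nora's branch passes to Nora's issue by representation.
The 3/40 is divided into 3 equal shares of 1/40 among Charles, Victor, Beatrice.
Charles is living and takes 1/40.
Victor is living and takes 1/40.
Beatrice is living and takes 1/40.
Quentin is living and takes 3/40.
Judith predeceased; the 3/20 allotted to Judith's branch passes to Judith's issue by representation.
The 3/20 is divided into 2 equal shares of 3/40 among Martin, Diana.
Martin is living and takes 3/40.
Diana is living and takes 3/40.
Edmund is living and takes 3/20.
Isaac is living and takes 3/20.
Samuel predeceased; the 3/20 allotted to Samuel's branch passes to Samuel's issue by representation.
The 3/20 is divided into 4 equal shares of 3/80 among Winifred, Prudence, Harriet, Tessa.
Winifred is living and takes 3/80.
Prudence is living and takes 3/80.
Harriet is living and takes 3/80.
Tessa predeceased; the 3/80 allotted to Tessa's branch passes to Tessa's issue by representation.
Albert is the sole taker at this level and receives the full 3/80.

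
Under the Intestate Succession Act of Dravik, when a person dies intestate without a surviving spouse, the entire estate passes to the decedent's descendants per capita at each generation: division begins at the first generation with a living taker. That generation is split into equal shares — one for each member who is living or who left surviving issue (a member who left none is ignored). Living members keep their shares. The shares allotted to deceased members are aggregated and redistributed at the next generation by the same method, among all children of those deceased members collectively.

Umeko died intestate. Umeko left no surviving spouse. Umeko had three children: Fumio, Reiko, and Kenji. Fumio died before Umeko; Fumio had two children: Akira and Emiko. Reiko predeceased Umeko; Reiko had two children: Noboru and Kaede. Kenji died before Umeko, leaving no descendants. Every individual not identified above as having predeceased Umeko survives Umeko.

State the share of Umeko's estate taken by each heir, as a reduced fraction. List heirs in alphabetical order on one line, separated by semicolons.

Akira 1/4; Emiko 1/4; Kaede 1/4; Noboru 1/4

There is no surviving spouse, so the entire estate passes to Umeko's descendants per capita at each generation.
No one at generation 1 (Fumio, Reiko) is living; moving to the next generation.
At generation 2 (Akira, Emiko, Noboru, Kaede) there are 4 shares of (1)/4 = 1/4 each.
Living: Akira, Emiko, Noboru, and Kaede — each takes 1/4.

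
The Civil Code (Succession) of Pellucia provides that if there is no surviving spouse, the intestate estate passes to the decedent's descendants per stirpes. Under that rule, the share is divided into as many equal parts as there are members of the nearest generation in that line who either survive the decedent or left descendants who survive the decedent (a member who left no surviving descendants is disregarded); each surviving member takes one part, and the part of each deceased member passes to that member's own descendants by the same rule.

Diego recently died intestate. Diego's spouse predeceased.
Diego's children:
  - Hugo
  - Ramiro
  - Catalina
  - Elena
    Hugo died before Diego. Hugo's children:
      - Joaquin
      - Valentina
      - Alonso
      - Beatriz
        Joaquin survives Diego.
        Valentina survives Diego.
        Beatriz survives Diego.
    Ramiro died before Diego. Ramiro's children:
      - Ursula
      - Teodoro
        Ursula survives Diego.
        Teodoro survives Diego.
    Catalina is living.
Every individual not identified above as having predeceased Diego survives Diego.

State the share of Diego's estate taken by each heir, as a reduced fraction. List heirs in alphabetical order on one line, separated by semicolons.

There is no surviving spouse, so the entire estate passes to Diego's descendants per stirpes.
The estate is divided into 4 equal shares of 1/4 among Hugo, Ramiro, Catalina, Elena.
Hugo predeceased; the 1/4 allotted to Hugo's branch passes to Hugo's issue by representation.
The 1/4 is divided into 4 equal shares of 1/16 among Joaquin, Valentina, Alonso, Beatriz.
Joaquin is living and takes 1/16.
Valentina is living and takes 1/16.
Alonso is living and takes 1/16.
Beatriz is living and takes 1/16.
Ramiro predeceased; the 1/4 allotted to Ramiro's branch passes to Ramiro's issue by representation.
The 1/4 is divided into 2 equal shares of 1/8 among Ursula, Teodoro.
Ursula is living and takes 1/8.
Teodoro is living and takes 1/8.
Catalina is living and takes 1/4.
Elena is living and takes 1/4.

Alonso 1/16; Beatriz 1/16; Catalina 1/4; Elena 1/4; Joaquin 1/16; Teodoro 1/8; Ursula 1/8; Valentina 1/16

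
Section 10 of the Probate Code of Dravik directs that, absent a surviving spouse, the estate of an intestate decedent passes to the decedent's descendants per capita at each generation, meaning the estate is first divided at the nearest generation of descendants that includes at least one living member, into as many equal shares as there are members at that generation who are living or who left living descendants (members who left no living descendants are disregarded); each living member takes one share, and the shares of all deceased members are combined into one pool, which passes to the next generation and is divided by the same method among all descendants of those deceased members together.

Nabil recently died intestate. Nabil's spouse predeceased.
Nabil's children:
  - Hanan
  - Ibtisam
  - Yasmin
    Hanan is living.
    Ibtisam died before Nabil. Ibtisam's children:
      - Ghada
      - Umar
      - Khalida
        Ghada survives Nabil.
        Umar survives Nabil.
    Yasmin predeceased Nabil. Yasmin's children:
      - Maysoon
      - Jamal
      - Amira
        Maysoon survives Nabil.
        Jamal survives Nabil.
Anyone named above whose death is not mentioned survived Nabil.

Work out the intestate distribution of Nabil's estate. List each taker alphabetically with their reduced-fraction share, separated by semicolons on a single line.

Amira 1/9; Ghada 1/9; Hanan 1/3; Jamal 1/9; Khalida 1/9; Maysoon 1/9; Umar 1/9

There is no surviving spouse, so the entire estate passes to Nabil's descendants per capita at each generation.
At generation 1 (Hanan, Ibtisam, Yasmin) there are 3 shares of (1)/3 = 1/3 each.
Living: Hanan — each takes 1/3.
Deceased: Ibtisam and Yasmin. Their combined 2/3 is pooled and carried to generation 2.
At generation 2 (Ghada, Umar, Khalida, Maysoon, Jamal, Amira) there are 6 shares of (2/3)/6 = 1/9 each.
Living: Ghada, Umar, Khalida, Maysoon, Jamal, and Amira — each takes 1/9.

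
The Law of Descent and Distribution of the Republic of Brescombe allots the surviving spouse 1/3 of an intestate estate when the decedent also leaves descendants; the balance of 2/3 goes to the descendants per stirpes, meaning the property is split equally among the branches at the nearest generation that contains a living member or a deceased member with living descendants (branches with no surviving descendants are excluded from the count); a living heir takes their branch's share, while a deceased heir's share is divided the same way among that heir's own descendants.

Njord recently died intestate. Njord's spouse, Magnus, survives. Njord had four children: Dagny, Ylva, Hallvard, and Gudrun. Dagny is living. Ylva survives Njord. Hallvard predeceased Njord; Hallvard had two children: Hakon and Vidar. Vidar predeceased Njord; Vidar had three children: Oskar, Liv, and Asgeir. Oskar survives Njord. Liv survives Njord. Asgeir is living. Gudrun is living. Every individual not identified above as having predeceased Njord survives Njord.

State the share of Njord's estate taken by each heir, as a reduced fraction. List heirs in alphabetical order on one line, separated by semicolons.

Asgeir 1/36; Dagny 1/6; Gudrun 1/6; Hakon 1/12; Liv 1/36; Magnus 1/3; Oskar 1/36; Ylva 1/6

Magnus, as surviving spouse, takes 1/3.
The remaining 2/3 passes to Njord's descendants per stirpes.
The 2/3 is divided into 4 equal shares of 1/6 among Dagny, Ylva, Hallvard, Gudrun.
Dagny is living and takes 1/6.
Ylva is living and takes 1/6.
Hallvard predeceased; the 1/6 allotted to Hallvard's branch passes to Hallvard's issue by representation.
The 1/6 is divided into 2 equal shares of 1/12 among Hakon, Vidar.
Hakon is living and takes 1/12.
Vidar predeceased; the 1/12 allotted to Vidar's branch passes to Vidar's issue by representation.
The 1/12 is divided into 3 equal shares of 1/36 among Oskar, Liv, Asgeir.
Oskar is living and takes 1/36.
Liv is living and takes 1/36.
Asgeir is living and takes 1/36.
Gudrun is living and takes 1/6.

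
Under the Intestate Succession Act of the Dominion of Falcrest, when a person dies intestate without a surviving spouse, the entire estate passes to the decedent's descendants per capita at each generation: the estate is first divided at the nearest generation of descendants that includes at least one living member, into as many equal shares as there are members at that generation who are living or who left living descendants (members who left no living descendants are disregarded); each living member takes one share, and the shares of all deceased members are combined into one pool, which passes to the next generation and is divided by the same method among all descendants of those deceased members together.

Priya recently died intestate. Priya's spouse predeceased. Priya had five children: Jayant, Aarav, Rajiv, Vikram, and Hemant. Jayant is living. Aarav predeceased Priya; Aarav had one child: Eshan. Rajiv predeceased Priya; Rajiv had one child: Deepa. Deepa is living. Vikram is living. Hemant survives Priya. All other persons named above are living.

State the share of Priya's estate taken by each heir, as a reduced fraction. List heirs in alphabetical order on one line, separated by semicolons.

Deepa 1/5; Eshan 1/5; Hemant 1/5; Jayant 1/5; Vikram 1/5

There is no surviving spouse, so the entire estate passes to Priya's descendants per capita at each generation.
At generation 1 (Jayant, Aarav, Rajiv, Vikram, Hemant) there are 5 shares of (1)/5 = 1/5 each.
Living: Jayant, Vikram, and Hemant — each takes 1/5.
Deceased: Aarav and Rajiv. Their combined 2/5 is pooled and carried to generation 2.
At generation 2 (Eshan, Deepa) there are 2 shares of (2/5)/2 = 1/5 each.
Living: Eshan and Deepa — each takes 1/5.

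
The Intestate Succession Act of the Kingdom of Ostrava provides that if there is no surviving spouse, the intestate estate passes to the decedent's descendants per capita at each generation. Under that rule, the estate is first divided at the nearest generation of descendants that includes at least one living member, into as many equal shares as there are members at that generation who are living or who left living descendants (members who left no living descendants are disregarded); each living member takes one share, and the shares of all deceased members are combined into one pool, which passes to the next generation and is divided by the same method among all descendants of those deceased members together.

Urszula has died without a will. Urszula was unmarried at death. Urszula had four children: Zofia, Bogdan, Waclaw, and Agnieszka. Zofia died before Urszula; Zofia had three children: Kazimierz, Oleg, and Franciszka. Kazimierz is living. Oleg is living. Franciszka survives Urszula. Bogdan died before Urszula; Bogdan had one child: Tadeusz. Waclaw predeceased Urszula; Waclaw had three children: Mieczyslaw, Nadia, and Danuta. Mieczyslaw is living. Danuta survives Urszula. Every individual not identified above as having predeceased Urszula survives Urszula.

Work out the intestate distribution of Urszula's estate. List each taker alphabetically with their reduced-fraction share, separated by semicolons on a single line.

Agnieszka 1/4; Danuta 3/28; Franciszka 3/28; Kazimierz 3/28; Mieczyslaw 3/28; Nadia 3/28; Oleg 3/28; Tadeusz 3/28

There is no surviving spouse, so the entire estate passes to Urszula's descendants per capita at each generation.
At generation 1 (Zofia, Bogdan, Waclaw, Agnieszka) there are 4 shares of (1)/4 = 1/4 each.
Living: Agnieszka — each takes 1/4.
Deceased: Zofia, Bogdan, and Waclaw. Their combined 3/4 is pooled and carried to generation 2.
At generation 2 (Kazimierz, Oleg, Franciszka, Tadeusz, Mieczyslaw, Nadia, Danuta) there are 7 shares of (3/4)/7 = 3/28 each.
Living: Kazimierz, Oleg, Franciszka, Tadeusz, Mieczyslaw, Nadia, and Danuta — each takes 3/28.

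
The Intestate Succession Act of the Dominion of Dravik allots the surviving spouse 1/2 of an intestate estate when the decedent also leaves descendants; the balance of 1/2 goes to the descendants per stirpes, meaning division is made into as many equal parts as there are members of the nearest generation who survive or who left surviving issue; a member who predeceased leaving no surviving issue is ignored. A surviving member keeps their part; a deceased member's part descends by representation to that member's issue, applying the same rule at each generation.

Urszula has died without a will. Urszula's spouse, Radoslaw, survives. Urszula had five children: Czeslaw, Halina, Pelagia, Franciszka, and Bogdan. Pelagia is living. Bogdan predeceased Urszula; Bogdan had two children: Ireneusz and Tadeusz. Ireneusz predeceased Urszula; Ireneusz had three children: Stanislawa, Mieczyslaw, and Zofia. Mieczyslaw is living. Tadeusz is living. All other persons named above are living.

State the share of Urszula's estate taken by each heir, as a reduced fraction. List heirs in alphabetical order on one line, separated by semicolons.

Czeslaw 1/10; Franciszka 1/10; Halina 1/10; Mieczyslaw 1/60; Pelagia 1/10; Radoslaw 1/2; Stanislawa 1/60; Tadeusz 1/20; Zofia 1/60

Radoslaw, as surviving spouse, takes 1/2.
The remaining 1/2 passes to Urszula's descendants per stirpes.
The 1/2 is divided into 5 equal shares of 1/10 among Czeslaw, Halina, Pelagia, Franciszka, Bogdan.
Czeslaw is living and takes 1/10.
Halina is living and takes 1/10.
Pelagia is living and takes 1/10.
Franciszka is living and takes 1/10.
Bogdan predeceased; the 1/10 allotted to Bogdan's branch passes to Bogdan's issue by representation.
The 1/10 is divided into 2 equal shares of 1/20 among Ireneusz, Tadeusz.
Ireneusz predeceased; the 1/20 allotted to Ireneusz's branch passes to Ireneusz's issue by representation.
The 1/20 is divided into 3 equal shares of 1/60 among Stanislawa, Mieczyslaw, Zofia.
Stanislawa is living and takes 1/60.
Mieczyslaw is living and takes 1/60.
Zofia is living and takes 1/60.
Tadeusz is living and takes 1/20.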